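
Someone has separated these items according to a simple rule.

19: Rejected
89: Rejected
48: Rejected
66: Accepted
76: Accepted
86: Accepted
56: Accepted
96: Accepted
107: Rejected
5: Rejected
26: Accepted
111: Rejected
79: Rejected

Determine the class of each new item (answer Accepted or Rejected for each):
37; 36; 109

Rejected, Accepted, Rejected

The classifier is using: ends in digit 6.
37 → last digit 7 → Rejected.
36 → last digit 6 → Accepted.
109 → last digit 9 → Rejected.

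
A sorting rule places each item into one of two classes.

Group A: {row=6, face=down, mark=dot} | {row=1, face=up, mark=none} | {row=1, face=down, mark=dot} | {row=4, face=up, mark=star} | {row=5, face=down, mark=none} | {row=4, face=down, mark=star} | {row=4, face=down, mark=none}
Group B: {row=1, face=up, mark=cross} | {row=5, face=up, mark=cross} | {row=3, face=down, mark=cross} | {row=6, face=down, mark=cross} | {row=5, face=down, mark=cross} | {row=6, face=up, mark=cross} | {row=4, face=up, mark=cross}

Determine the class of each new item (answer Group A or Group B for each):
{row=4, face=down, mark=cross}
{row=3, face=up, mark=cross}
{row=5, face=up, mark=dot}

Group B, Group B, Group A

The pattern is that an item is 'Group A' exactly when: mark is not cross.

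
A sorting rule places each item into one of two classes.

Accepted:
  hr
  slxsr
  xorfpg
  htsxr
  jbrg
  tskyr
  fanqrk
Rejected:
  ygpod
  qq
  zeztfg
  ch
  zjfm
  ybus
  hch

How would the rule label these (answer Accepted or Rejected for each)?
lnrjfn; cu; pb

Accepted, Rejected, Rejected

The distinguishing property — contains 'r' — holds for all the 'Accepted' cases and none of the 'Rejected' cases.
Accepted: lnrjfn, since has 'r'. Rejected: cu, since no 'r'. Rejected: pb, since no 'r'.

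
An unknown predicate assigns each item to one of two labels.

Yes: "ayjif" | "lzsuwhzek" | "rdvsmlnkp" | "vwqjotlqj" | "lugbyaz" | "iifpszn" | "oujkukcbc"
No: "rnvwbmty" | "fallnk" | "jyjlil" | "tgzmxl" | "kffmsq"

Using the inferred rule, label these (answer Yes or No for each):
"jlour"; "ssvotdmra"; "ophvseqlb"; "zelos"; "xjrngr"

Comparing the two groups points to one rule — odd length.
"jlour" → length 5 → Yes. "ssvotdmra" → length 9 → Yes. "ophvseqlb" → length 9 → Yes. "zelos" → length 5 → Yes. "xjrngr" → length 6 → No.

Yes, Yes, Yes, Yes, No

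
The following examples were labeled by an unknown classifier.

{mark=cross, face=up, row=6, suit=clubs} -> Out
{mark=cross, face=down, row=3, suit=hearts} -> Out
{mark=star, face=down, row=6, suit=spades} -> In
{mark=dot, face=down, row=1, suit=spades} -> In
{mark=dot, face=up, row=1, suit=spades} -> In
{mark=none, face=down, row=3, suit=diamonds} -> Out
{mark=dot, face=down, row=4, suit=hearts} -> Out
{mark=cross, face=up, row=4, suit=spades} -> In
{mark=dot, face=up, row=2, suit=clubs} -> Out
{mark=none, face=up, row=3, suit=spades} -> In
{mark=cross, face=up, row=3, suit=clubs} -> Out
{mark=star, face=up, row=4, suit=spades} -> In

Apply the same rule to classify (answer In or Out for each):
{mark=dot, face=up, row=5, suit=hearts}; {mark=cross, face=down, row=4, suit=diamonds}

Out, Out

'In' ⟺ suit is spades.
{mark=dot, face=up, row=5, suit=hearts} → suit is hearts → Out. {mark=cross, face=down, row=4, suit=diamonds} → suit is diamonds → Out.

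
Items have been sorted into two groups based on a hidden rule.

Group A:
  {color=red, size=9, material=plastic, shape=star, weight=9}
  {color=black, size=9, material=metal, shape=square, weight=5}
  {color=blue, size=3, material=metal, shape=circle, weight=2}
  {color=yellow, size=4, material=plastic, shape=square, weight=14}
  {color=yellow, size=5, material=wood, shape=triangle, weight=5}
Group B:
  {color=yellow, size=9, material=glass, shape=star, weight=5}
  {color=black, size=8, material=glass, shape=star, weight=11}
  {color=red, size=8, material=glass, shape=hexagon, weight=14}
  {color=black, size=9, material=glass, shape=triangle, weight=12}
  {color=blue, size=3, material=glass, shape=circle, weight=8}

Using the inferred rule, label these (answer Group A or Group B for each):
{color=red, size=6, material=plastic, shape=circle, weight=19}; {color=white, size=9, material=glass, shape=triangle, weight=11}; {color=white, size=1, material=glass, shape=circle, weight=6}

Group A, Group B, Group B

The common property of the 'Group A' items is: material is not glass. No 'Group B' item has it.
Group A: {color=red, size=6, material=plastic, shape=circle, weight=19}, since material is plastic. Group B: {color=white, size=9, material=glass, shape=triangle, weight=11}, since material is glass. Group B: {color=white, size=1, material=glass, shape=circle, weight=6}, since material is glass.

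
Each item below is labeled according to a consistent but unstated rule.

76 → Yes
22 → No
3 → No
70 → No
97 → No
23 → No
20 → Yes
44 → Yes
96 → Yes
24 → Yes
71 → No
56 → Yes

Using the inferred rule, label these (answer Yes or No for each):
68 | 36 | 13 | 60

All 'Yes' examples share one property — multiple of 4 — and every 'No' example lacks it.
68: 68 = 4·17, matches → Yes.
36: 36 = 4·9, matches → Yes.
13: 13 = 4·3 + 1, doesn't match → No.
60: 60 = 4·15, matches → Yes.

Yes, Yes, No, Yes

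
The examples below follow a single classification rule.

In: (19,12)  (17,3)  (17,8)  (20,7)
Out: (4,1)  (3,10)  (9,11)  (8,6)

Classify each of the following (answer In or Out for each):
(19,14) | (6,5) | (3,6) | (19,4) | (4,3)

In, Out, Out, In, Out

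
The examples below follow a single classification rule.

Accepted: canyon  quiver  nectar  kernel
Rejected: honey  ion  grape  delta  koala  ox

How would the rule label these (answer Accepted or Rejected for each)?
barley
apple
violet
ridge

Accepted, Rejected, Accepted, Rejected

All 'Accepted' examples share one property — length 6 — and every 'Rejected' example lacks it.
barley → length 6 → Accepted.
apple → length 5 → Rejected.
violet → length 6 → Accepted.
ridge → length 5 → Rejected.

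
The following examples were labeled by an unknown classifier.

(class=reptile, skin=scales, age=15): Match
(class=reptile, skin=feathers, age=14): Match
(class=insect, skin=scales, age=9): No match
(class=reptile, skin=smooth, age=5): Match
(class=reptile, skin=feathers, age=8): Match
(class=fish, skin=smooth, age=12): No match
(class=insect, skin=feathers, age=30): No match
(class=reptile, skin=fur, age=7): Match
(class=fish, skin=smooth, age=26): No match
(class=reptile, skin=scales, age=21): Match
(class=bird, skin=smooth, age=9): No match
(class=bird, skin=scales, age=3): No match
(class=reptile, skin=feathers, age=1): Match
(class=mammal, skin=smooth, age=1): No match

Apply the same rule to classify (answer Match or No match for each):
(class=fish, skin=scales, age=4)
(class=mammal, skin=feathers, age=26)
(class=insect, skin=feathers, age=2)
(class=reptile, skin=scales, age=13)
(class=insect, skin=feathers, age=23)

One predicate separates the groups cleanly: class is reptile.

No match, No match, No match, Match, No match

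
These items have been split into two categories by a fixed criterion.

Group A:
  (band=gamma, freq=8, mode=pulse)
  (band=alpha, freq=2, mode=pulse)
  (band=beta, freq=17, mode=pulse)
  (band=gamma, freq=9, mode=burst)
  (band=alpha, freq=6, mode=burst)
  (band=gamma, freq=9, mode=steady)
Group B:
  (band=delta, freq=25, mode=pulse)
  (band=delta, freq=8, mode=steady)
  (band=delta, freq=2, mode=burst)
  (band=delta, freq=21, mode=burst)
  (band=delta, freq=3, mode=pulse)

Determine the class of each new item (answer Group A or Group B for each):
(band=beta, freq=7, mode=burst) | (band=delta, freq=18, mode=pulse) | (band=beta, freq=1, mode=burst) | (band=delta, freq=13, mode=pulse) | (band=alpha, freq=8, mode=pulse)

Group A, Group B, Group A, Group B, Group A

The common property of the 'Group A' items is: band is not delta. No 'Group B' item has it.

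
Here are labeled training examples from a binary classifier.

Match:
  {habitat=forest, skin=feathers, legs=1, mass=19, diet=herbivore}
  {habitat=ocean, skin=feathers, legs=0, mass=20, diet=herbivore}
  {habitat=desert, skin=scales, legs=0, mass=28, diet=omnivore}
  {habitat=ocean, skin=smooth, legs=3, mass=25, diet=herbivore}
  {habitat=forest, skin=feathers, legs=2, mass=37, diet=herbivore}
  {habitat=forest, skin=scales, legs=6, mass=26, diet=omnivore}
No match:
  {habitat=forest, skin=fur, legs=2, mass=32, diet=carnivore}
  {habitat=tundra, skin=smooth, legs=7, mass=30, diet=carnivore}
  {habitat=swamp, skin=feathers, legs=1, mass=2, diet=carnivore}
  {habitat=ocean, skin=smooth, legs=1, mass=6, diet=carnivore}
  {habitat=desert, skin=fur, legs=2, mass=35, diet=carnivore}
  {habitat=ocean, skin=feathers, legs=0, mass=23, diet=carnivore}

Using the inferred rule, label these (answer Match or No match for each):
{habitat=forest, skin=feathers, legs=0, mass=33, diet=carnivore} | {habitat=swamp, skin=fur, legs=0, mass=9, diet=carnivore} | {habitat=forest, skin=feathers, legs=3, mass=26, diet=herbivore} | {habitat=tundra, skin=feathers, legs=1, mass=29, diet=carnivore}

No match, No match, Match, No match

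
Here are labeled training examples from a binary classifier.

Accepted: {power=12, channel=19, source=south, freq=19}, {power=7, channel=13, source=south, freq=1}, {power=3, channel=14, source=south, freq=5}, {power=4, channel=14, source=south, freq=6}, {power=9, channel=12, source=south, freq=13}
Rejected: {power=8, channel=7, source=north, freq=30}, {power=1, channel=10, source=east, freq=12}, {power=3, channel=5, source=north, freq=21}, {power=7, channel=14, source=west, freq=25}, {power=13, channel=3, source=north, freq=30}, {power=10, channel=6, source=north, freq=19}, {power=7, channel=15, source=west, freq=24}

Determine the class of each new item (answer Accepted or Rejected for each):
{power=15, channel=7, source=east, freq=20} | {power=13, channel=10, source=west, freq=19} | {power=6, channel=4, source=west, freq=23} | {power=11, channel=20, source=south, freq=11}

The simplest hypothesis consistent with all the labels is: source is south.

Rejected, Rejected, Rejected, Accepted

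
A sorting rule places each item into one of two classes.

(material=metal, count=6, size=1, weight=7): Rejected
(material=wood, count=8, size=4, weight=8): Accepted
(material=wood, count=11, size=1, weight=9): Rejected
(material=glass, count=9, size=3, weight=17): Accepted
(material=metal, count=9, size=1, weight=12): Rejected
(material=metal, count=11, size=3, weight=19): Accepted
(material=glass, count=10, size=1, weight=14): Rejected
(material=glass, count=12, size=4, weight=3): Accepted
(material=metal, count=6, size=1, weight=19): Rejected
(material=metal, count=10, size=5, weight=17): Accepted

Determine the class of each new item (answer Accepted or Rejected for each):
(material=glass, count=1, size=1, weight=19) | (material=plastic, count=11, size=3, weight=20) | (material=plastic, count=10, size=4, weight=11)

Rejected, Accepted, Accepted

All 'Accepted' examples share one property — size ≥ 3 — and every 'Rejected' example lacks it.
Rejected: (material=glass, count=1, size=1, weight=19), since size = 1. Accepted: (material=plastic, count=11, size=3, weight=20), since size = 3. Accepted: (material=plastic, count=10, size=4, weight=11), since size = 4.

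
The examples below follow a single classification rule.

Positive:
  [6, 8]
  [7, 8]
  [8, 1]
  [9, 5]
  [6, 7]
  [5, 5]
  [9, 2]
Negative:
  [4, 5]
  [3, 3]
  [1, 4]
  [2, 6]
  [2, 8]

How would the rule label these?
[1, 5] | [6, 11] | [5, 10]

Negative, Positive, Positive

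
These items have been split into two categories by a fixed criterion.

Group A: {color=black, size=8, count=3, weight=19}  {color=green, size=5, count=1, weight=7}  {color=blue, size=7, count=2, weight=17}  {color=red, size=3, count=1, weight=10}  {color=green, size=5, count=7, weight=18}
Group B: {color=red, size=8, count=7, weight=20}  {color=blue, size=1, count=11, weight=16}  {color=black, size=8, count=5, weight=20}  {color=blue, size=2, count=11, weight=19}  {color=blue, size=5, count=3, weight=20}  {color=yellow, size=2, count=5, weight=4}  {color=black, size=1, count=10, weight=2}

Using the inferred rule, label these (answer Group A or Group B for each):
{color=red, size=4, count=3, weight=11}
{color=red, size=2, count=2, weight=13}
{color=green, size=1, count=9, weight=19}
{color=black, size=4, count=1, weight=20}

Group A, Group B, Group B, Group B

The distinguishing property — weight ≤ 19 AND size ≥ 3 — holds for all the 'Group A' cases and none of the 'Group B' cases.
{color=red, size=4, count=3, weight=11} — weight = 11, size = 4, hence Group A. {color=red, size=2, count=2, weight=13} — weight = 13, size = 2, hence Group B. {color=green, size=1, count=9, weight=19} — weight = 19, size = 1, hence Group B. {color=black, size=4, count=1, weight=20} — weight = 20, size = 4, hence Group B.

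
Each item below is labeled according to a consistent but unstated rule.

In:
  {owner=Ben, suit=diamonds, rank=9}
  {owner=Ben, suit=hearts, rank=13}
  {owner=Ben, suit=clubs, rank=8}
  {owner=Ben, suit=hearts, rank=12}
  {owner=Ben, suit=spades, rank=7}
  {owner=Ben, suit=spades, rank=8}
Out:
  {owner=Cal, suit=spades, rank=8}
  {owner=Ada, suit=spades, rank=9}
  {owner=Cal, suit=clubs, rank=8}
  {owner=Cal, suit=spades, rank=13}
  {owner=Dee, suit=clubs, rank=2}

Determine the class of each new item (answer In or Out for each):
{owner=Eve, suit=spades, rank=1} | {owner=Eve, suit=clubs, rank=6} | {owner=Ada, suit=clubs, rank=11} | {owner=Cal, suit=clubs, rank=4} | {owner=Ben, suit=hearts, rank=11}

All 'In' examples share one property — owner is Ben — and every 'Out' example lacks it.
{owner=Eve, suit=spades, rank=1}: owner is Eve — fails the rule, so Out.
{owner=Eve, suit=clubs, rank=6}: owner is Eve — fails the rule, so Out.
{owner=Ada, suit=clubs, rank=11}: owner is Ada — fails the rule, so Out.
{owner=Cal, suit=clubs, rank=4}: owner is Cal — fails the rule, so Out.
{owner=Ben, suit=hearts, rank=11}: owner is Ben — qualifies, so In.

Out, Out, Out, Out, In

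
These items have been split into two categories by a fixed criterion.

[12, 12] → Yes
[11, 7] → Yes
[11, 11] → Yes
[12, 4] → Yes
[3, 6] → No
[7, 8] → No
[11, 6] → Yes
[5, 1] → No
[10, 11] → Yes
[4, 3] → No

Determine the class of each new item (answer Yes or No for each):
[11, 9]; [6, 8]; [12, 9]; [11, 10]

The rule appears to be: sum ≥ 16.
[11, 9] → 11+9 = 20 → Yes. [6, 8] → 6+8 = 14 → No. [12, 9] → 12+9 = 21 → Yes. [11, 10] → 11+10 = 21 → Yes.

Yes, No, Yes, Yes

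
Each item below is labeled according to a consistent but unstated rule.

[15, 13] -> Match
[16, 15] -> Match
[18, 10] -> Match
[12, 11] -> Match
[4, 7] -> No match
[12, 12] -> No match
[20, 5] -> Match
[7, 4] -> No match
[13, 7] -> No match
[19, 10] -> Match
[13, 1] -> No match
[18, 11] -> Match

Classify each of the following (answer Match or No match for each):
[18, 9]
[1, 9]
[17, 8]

The rule appears to be: first > second AND sum ≥ 23.
[18, 9]: Match (18 > 9, 18+9 = 27).
[1, 9]: No match (1 < 9, 1+9 = 10).
[17, 8]: Match (17 > 8, 17+8 = 25).

Match, No match, Match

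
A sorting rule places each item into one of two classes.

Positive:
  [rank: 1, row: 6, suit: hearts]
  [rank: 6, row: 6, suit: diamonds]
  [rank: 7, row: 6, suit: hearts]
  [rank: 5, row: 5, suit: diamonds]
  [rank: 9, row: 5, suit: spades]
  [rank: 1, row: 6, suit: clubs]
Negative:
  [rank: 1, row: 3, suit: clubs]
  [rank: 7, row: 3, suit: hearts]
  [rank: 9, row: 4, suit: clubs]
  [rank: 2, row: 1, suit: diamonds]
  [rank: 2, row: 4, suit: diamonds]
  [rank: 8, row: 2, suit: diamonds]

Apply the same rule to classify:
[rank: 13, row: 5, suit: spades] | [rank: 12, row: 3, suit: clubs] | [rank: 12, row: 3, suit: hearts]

Positive, Negative, Negative

The classifier is using: row ≥ 5.
[rank: 13, row: 5, suit: spades]: row = 5 — matches, so Positive. [rank: 12, row: 3, suit: clubs]: row = 3 — doesn't match, so Negative. [rank: 12, row: 3, suit: hearts]: row = 3 — doesn't match, so Negative.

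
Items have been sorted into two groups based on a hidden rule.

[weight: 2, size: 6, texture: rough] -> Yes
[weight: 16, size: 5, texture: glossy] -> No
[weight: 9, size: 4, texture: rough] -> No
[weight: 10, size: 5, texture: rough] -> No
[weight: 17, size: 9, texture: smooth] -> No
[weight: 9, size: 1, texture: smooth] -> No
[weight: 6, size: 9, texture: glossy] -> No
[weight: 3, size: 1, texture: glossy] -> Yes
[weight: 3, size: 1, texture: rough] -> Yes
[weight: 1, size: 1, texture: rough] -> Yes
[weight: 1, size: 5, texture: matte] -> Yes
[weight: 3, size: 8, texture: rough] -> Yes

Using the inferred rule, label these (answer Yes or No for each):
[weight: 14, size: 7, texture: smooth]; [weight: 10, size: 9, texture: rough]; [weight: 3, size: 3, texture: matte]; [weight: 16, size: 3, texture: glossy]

No, No, Yes, No

'Yes' ⟺ weight ≤ 3.
[weight: 14, size: 7, texture: smooth] → weight = 14 → No. [weight: 10, size: 9, texture: rough] → weight = 10 → No. [weight: 3, size: 3, texture: matte] → weight = 3 → Yes. [weight: 16, size: 3, texture: glossy] → weight = 16 → No.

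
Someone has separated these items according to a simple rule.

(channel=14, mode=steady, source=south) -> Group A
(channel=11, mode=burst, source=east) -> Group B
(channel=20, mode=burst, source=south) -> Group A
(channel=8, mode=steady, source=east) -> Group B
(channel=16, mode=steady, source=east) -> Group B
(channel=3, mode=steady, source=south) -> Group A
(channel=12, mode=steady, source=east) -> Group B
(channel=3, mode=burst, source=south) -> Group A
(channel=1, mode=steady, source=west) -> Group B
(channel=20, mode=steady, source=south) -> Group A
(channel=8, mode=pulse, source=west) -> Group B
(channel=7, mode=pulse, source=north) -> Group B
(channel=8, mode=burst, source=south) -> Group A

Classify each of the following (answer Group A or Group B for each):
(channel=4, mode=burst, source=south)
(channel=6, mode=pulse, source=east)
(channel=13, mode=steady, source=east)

Group A, Group B, Group B

All 'Group A' examples share one property — source is south — and every 'Group B' example lacks it.
(channel=4, mode=burst, source=south): source is south, passes → Group A. (channel=6, mode=pulse, source=east): source is east, fails this test → Group B. (channel=13, mode=steady, source=east): source is east, fails this test → Group B.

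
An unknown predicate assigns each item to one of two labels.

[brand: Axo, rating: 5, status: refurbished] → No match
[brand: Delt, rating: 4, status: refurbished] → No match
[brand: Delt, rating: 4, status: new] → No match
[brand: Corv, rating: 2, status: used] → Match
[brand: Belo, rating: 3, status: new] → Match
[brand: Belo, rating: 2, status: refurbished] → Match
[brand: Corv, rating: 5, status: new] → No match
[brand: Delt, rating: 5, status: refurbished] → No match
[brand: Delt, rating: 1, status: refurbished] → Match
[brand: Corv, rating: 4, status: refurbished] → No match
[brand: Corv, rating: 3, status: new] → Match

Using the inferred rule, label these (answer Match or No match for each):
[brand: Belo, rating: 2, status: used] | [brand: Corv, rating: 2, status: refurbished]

The common property of the 'Match' items is: rating ≤ 3. No 'No match' item has it.
Match: [brand: Belo, rating: 2, status: used], since rating = 2. Match: [brand: Corv, rating: 2, status: refurbished], since rating = 2.

Match, Match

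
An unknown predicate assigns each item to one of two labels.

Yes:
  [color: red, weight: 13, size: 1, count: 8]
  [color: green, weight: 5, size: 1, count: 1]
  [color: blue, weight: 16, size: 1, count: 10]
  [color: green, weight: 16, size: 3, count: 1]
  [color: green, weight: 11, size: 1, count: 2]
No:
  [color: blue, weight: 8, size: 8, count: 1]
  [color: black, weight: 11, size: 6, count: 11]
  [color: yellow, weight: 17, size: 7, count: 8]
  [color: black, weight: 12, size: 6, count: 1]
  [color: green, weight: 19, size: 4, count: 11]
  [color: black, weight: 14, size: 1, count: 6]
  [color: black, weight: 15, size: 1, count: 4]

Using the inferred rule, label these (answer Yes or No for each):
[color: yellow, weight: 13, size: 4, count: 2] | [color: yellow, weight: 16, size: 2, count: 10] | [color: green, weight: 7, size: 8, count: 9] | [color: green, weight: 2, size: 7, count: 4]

No, Yes, No, No

The rule appears to be: color is not black AND size ≤ 3.
[color: yellow, weight: 13, size: 4, count: 2]: No (color is yellow, size = 4). [color: yellow, weight: 16, size: 2, count: 10]: Yes (color is yellow, size = 2). [color: green, weight: 7, size: 8, count: 9]: No (color is green, size = 8). [color: green, weight: 2, size: 7, count: 4]: No (color is green, size = 7).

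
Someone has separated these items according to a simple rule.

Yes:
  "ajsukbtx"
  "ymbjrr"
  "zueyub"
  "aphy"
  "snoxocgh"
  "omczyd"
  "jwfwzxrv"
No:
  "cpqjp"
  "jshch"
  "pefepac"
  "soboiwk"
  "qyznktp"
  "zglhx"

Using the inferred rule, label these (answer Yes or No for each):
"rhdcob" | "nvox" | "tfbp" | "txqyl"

The simplest hypothesis consistent with all the labels is: even length.
"rhdcob": length 6, matches → Yes. "nvox": length 4, matches → Yes. "tfbp": length 4, matches → Yes. "txqyl": length 5, does not satisfy this → No.

Yes, Yes, Yes, No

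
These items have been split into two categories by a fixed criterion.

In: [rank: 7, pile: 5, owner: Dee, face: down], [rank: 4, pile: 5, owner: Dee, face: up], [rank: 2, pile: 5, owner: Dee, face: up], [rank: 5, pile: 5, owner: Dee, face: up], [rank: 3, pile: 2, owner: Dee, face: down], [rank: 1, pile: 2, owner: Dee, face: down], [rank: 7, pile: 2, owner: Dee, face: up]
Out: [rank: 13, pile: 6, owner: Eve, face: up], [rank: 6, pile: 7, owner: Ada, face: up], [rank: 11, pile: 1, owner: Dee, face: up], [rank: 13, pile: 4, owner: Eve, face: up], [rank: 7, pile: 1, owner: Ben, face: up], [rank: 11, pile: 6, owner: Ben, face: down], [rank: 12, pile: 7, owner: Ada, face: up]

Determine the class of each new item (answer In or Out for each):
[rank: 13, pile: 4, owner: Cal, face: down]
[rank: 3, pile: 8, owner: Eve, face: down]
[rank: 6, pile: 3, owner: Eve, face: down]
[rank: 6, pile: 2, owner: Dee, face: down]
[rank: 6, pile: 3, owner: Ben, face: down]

Every 'In' example satisfies: owner is Dee AND pile ≥ 2. None of the 'Out' examples do.
[rank: 13, pile: 4, owner: Cal, face: down]: owner is Cal, pile = 4 — lacks this property, so Out.
[rank: 3, pile: 8, owner: Eve, face: down]: owner is Eve, pile = 8 — lacks this property, so Out.
[rank: 6, pile: 3, owner: Eve, face: down]: owner is Eve, pile = 3 — lacks this property, so Out.
[rank: 6, pile: 2, owner: Dee, face: down]: owner is Dee, pile = 2 — meets the rule, so In.
[rank: 6, pile: 3, owner: Ben, face: down]: owner is Ben, pile = 3 — lacks this property, so Out.

Out, Out, Out, In, Out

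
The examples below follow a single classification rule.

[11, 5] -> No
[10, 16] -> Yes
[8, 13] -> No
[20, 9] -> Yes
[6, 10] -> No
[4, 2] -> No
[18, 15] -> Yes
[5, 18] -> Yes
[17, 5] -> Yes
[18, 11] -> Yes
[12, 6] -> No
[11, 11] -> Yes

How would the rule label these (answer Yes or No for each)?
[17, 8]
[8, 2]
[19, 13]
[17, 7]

Yes, No, Yes, Yes

One predicate separates the groups cleanly: sum ≥ 22.
[17, 8] → 17+8 = 25 → Yes.
[8, 2] → 8+2 = 10 → No.
[19, 13] → 19+13 = 32 → Yes.
[17, 7] → 17+7 = 24 → Yes.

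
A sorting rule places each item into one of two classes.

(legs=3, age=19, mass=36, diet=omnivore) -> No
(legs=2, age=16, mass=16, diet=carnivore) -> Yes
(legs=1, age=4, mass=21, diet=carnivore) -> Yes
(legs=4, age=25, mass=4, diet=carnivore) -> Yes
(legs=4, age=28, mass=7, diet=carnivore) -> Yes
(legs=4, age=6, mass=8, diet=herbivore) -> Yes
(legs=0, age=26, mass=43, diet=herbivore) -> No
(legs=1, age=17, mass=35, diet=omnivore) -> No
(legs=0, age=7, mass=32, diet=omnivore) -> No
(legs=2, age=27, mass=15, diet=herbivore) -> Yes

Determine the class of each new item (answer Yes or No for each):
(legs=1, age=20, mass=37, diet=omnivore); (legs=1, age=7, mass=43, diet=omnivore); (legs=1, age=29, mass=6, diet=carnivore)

No, No, Yes

The rule appears to be: mass ≤ 21.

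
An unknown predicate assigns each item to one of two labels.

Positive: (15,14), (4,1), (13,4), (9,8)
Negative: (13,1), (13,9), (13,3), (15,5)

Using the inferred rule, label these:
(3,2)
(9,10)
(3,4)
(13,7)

Positive, Positive, Positive, Negative

The classifier is using: sum is odd.
(3,2) — 3+2 = 5, hence Positive.
(9,10) — 9+10 = 19, hence Positive.
(3,4) — 3+4 = 7, hence Positive.
(13,7) — 13+7 = 20, hence Negative.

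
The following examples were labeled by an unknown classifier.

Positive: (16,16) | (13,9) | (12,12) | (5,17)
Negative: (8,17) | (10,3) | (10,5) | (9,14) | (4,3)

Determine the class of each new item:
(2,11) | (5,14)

Negative, Negative

The classifier is using: sum is even.
(2,11) → 2+11 = 13 → Negative. (5,14) → 5+14 = 19 → Negative.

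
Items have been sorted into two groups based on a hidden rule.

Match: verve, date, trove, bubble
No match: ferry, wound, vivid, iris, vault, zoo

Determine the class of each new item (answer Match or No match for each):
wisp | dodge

No match, Match

A rule that fits every label: ends with 'e' — true of each 'Match' example, false of each 'No match' one.
wisp: ends with 'p', doesn't qualify → No match. dodge: ends with 'e', passes → Match.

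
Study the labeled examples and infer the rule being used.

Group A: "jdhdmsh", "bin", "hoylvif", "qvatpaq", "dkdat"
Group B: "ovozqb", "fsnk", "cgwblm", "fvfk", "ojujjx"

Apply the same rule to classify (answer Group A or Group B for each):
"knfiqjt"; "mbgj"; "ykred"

Group A, Group B, Group A

The rule appears to be: odd length.
"knfiqjt": Group A (length 7). "mbgj": Group B (length 4). "ykred": Group A (length 5).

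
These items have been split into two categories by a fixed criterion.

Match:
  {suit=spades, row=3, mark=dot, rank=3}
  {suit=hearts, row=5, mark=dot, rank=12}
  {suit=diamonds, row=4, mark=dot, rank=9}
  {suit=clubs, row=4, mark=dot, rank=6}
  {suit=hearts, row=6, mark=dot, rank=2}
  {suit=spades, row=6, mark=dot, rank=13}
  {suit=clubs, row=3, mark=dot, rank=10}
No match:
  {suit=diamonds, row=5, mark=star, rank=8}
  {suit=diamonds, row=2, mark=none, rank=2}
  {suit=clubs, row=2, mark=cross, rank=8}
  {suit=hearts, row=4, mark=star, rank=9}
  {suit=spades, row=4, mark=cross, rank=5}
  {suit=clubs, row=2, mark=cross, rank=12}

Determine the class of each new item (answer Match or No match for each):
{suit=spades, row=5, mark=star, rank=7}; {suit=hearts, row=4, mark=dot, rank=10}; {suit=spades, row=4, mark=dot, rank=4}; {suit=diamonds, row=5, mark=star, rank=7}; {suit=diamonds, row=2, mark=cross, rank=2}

No match, Match, Match, No match, No match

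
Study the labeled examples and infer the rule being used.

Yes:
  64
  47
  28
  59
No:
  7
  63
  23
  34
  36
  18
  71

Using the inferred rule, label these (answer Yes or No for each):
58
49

Yes, Yes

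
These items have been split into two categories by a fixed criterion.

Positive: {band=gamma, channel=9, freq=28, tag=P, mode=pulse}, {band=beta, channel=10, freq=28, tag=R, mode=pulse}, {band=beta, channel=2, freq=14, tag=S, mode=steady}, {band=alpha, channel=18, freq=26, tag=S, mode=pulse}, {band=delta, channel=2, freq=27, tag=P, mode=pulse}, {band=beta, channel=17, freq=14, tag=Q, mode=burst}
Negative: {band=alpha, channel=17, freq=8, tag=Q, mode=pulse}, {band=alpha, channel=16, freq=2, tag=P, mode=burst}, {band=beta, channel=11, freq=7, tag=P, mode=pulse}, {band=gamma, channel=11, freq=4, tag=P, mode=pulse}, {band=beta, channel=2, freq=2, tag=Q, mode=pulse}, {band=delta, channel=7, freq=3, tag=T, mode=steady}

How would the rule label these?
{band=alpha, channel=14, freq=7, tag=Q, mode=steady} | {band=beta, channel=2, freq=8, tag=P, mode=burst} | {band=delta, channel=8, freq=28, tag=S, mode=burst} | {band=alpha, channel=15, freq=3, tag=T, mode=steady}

The common property of the 'Positive' items is: freq ≥ 14. No 'Negative' item has it.
{band=alpha, channel=14, freq=7, tag=Q, mode=steady}: freq = 7 — fails the rule, so Negative.
{band=beta, channel=2, freq=8, tag=P, mode=burst}: freq = 8 — fails the rule, so Negative.
{band=delta, channel=8, freq=28, tag=S, mode=burst}: freq = 28 — fits, so Positive.
{band=alpha, channel=15, freq=3, tag=T, mode=steady}: freq = 3 — fails the rule, so Negative.

Negative, Negative, Positive, Negative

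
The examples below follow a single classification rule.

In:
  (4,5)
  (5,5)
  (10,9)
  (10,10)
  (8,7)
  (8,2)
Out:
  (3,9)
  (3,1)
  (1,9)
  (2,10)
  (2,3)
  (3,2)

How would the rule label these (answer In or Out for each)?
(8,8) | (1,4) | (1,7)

In, Out, Out

The simplest hypothesis consistent with all the labels is: first ≥ 4.
(8,8) → first 8 → In. (1,4) → first 1 → Out. (1,7) → first 1 → Out.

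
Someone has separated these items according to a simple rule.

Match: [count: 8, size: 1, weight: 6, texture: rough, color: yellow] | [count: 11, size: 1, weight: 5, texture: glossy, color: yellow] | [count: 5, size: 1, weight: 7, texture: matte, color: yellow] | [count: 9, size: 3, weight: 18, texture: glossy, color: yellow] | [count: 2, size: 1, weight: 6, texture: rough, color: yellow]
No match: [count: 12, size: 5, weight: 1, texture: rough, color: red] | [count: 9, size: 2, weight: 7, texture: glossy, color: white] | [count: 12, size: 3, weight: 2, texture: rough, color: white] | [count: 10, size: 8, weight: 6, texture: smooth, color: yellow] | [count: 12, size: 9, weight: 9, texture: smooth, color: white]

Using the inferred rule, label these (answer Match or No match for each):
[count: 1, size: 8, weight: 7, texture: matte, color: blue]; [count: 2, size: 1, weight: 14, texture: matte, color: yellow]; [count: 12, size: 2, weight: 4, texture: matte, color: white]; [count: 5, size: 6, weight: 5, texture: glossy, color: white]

All 'Match' examples share one property — color is yellow AND size ≤ 3 — and every 'No match' example lacks it.
No match: [count: 1, size: 8, weight: 7, texture: matte, color: blue], since color is blue, size = 8. Match: [count: 2, size: 1, weight: 14, texture: matte, color: yellow], since color is yellow, size = 1. No match: [count: 12, size: 2, weight: 4, texture: matte, color: white], since color is white, size = 2. No match: [count: 5, size: 6, weight: 5, texture: glossy, color: white], since color is white, size = 6.

No match, Match, No match, No match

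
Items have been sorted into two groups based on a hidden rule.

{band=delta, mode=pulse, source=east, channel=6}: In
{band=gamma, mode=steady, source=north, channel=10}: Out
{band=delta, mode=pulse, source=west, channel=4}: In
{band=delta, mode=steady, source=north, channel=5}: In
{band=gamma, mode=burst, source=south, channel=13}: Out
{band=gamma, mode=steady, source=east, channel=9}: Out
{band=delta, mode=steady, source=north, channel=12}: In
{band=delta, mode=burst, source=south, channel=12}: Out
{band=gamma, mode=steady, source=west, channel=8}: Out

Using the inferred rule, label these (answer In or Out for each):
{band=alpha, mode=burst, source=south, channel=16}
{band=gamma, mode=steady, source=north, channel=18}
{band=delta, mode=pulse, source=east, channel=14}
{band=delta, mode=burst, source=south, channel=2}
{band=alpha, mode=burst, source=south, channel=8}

A rule that fits every label: band is delta AND mode is not burst — true of each 'In' example, false of each 'Out' one.
{band=alpha, mode=burst, source=south, channel=16}: Out (band is alpha, mode is burst). {band=gamma, mode=steady, source=north, channel=18}: Out (band is gamma, mode is steady). {band=delta, mode=pulse, source=east, channel=14}: In (band is delta, mode is pulse). {band=delta, mode=burst, source=south, channel=2}: Out (band is delta, mode is burst). {band=alpha, mode=burst, source=south, channel=8}: Out (band is alpha, mode is burst).

Out, Out, In, Out, Out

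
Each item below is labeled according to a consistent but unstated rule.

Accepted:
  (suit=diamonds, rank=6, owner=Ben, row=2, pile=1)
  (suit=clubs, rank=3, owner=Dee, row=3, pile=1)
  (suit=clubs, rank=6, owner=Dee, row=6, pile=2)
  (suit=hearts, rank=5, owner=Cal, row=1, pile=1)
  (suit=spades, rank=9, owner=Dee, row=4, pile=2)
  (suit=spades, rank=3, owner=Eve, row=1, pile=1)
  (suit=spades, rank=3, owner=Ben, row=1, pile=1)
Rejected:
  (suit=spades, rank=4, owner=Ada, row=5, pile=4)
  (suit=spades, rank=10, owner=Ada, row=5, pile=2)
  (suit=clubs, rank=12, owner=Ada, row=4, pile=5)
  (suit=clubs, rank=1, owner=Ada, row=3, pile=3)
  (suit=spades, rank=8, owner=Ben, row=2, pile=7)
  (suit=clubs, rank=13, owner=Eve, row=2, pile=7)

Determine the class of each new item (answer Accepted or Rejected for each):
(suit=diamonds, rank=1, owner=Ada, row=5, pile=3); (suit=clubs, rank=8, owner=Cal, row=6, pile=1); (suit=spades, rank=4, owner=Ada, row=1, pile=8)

The common property of the 'Accepted' items is: pile ≤ 2 AND rank ≤ 9. No 'Rejected' item has it.
(suit=diamonds, rank=1, owner=Ada, row=5, pile=3): pile = 3, rank = 1 — doesn't match, so Rejected.
(suit=clubs, rank=8, owner=Cal, row=6, pile=1): pile = 1, rank = 8 — checks out, so Accepted.
(suit=spades, rank=4, owner=Ada, row=1, pile=8): pile = 8, rank = 4 — doesn't match, so Rejected.

Rejected, Accepted, Rejected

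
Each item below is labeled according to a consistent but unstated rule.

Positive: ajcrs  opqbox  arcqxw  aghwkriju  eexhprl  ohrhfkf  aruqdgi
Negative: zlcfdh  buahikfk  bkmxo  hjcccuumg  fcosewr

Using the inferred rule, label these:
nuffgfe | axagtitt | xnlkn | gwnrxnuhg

Negative, Positive, Negative, Negative

The distinguishing property — starts with a vowel — holds for all the 'Positive' cases and none of the 'Negative' cases.
nuffgfe — starts with 'n', hence Negative. axagtitt — starts with 'a', hence Positive. xnlkn — starts with 'x', hence Negative. gwnrxnuhg — starts with 'g', hence Negative.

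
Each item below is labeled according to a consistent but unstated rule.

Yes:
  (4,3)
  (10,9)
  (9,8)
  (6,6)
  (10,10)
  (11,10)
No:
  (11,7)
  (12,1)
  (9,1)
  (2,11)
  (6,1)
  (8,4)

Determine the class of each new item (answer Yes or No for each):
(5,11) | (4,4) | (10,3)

No, Yes, No

Every 'Yes' example satisfies: |first − second| ≤ 1. None of the 'No' examples do.
(5,11): |5−11| = 6, fails the rule → No. (4,4): |4−4| = 0, meets the rule → Yes. (10,3): |10−3| = 7, fails the rule → No.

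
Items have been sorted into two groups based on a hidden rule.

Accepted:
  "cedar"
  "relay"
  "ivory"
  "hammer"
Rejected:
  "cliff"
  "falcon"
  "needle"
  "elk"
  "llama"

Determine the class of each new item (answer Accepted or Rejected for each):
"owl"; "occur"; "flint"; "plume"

Rejected, Accepted, Rejected, Rejected

One predicate separates the groups cleanly: contains 'r'.
"owl": Rejected (no 'r').
"occur": Accepted (has 'r').
"flint": Rejected (no 'r').
"plume": Rejected (no 'r').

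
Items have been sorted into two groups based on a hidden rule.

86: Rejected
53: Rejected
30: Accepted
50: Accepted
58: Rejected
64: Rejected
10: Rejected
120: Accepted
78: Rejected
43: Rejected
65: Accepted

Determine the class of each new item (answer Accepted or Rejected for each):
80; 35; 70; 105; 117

The distinguishing property — multiple of 5 AND at least 30 — holds for all the 'Accepted' cases and none of the 'Rejected' cases.
80 — 80 = 5·16, 80 ≥ 30, hence Accepted.
35 — 35 = 5·7, 35 ≥ 30, hence Accepted.
70 — 70 = 5·14, 70 ≥ 30, hence Accepted.
105 — 105 = 5·21, 105 ≥ 30, hence Accepted.
117 — 117 = 5·23 + 2, 117 ≥ 30, hence Rejected.

Accepted, Accepted, Accepted, Accepted, Rejected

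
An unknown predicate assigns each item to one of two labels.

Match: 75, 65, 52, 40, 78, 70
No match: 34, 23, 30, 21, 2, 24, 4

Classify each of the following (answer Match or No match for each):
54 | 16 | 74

Match, No match, Match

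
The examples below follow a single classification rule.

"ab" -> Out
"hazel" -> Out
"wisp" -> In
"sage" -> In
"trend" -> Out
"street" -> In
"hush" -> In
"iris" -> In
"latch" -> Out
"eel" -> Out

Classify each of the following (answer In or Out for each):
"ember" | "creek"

Out, Out

The pattern is that an item is 'In' exactly when: contains 's'.
"ember" — no 's', hence Out.
"creek" — no 's', hence Out.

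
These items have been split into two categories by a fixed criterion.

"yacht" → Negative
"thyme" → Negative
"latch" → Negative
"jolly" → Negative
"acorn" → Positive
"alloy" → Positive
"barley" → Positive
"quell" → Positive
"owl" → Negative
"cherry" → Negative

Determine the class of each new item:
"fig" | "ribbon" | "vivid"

The pattern is that an item is 'Positive' exactly when: has ≥ 2 vowels.
"fig": 1 vowel, does not pass → Negative. "ribbon": 2 vowels, fits → Positive. "vivid": 2 vowels, fits → Positive.

Negative, Positive, Positive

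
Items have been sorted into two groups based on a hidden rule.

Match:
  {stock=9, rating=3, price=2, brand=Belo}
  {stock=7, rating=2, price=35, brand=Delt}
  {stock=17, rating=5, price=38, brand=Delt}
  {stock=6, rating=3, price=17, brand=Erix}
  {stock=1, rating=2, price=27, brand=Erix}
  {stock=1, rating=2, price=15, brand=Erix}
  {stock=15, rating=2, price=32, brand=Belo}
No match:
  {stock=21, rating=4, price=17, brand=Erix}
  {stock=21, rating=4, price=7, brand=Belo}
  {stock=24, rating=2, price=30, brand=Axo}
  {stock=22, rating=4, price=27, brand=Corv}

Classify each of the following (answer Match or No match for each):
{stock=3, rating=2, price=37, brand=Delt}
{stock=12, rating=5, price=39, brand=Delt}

Match, Match

The pattern is that an item is 'Match' exactly when: stock ≤ 17.
{stock=3, rating=2, price=37, brand=Delt} → stock = 3 → Match.
{stock=12, rating=5, price=39, brand=Delt} → stock = 12 → Match.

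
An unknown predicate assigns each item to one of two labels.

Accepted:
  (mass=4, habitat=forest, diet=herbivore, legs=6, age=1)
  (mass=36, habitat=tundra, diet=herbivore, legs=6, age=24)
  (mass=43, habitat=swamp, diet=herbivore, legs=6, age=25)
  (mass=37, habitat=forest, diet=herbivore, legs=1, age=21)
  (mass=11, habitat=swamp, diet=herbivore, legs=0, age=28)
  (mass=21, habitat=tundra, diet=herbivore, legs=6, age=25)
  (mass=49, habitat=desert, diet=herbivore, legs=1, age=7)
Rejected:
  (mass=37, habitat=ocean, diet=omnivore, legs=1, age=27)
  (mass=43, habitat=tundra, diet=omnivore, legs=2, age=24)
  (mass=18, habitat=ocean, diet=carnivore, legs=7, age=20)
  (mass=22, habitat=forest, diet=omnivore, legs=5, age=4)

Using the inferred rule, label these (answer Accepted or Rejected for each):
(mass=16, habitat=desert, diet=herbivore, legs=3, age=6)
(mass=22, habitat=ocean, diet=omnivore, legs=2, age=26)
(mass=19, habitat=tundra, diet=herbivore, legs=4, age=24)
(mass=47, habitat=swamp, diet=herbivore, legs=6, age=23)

Accepted, Rejected, Accepted, Accepted

All 'Accepted' examples share one property — diet is herbivore — and every 'Rejected' example lacks it.
(mass=16, habitat=desert, diet=herbivore, legs=3, age=6): diet is herbivore, has this property → Accepted. (mass=22, habitat=ocean, diet=omnivore, legs=2, age=26): diet is omnivore, fails the rule → Rejected. (mass=19, habitat=tundra, diet=herbivore, legs=4, age=24): diet is herbivore, has this property → Accepted. (mass=47, habitat=swamp, diet=herbivore, legs=6, age=23): diet is herbivore, has this property → Accepted.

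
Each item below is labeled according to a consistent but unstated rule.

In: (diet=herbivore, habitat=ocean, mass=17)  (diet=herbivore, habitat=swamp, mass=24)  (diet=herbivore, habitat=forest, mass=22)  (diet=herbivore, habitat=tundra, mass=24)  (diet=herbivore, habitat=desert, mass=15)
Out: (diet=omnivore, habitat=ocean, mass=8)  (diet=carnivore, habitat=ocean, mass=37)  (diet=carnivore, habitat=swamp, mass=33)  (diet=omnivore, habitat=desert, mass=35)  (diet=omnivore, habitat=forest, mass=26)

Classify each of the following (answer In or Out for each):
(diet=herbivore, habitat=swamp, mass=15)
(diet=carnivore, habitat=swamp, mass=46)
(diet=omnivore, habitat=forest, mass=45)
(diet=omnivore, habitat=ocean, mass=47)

In, Out, Out, Out

Looking at the examples, the only property every 'In' case has and every 'Out' case lacks is: diet is herbivore.
(diet=herbivore, habitat=swamp, mass=15) — diet is herbivore, hence In. (diet=carnivore, habitat=swamp, mass=46) — diet is carnivore, hence Out. (diet=omnivore, habitat=forest, mass=45) — diet is omnivore, hence Out. (diet=omnivore, habitat=ocean, mass=47) — diet is omnivore, hence Out.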